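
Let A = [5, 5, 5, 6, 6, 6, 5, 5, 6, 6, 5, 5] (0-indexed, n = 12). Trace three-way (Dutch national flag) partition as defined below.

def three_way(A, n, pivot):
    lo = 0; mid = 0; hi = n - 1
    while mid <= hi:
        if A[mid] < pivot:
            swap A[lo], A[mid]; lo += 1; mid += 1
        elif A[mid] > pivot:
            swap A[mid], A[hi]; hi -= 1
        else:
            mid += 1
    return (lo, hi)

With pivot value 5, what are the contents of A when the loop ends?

[5, 5, 5, 5, 5, 5, 5, 6, 6, 6, 6, 6]

lo=0 mid=0 hi=11
5=5: mid=1
5=5: mid=2
5=5: mid=3
6>5: swap(3,11), hi=10 ⇒ [5, 5, 5, 5, 6, 6, 5, 5, 6, 6, 5, 6]
5=5: mid=4
6>5: swap(4,10), hi=9 ⇒ [5, 5, 5, 5, 5, 6, 5, 5, 6, 6, 6, 6]
5=5: mid=5
6>5: swap(5,9), hi=8 ⇒ [5, 5, 5, 5, 5, 6, 5, 5, 6, 6, 6, 6]
6>5: swap(5,8), hi=7 ⇒ [5, 5, 5, 5, 5, 6, 5, 5, 6, 6, 6, 6]
6>5: swap(5,7), hi=6 ⇒ [5, 5, 5, 5, 5, 5, 5, 6, 6, 6, 6, 6]
5=5: mid=6
5=5: mid=7
done. lo=0 hi=6; A=[5, 5, 5, 5, 5, 5, 5, 6, 6, 6, 6, 6]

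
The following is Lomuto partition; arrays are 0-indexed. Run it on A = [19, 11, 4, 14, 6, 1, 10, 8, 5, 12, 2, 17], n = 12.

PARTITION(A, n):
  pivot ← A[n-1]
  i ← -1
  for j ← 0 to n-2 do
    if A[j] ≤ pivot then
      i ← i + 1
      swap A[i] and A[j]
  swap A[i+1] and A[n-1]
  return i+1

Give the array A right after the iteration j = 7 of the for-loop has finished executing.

pivot = A[11] = 17; i = -1
j=0: A[0]=19 > 17 → no swap
j=1: A[1]=11 ≤ 17 → i=0, swap A[0],A[1] → [11, 19, 4, 14, 6, 1, 10, 8, 5, 12, 2, 17]
j=2: A[2]=4 ≤ 17 → i=1, swap A[1],A[2] → [11, 4, 19, 14, 6, 1, 10, 8, 5, 12, 2, 17]
j=3: A[3]=14 ≤ 17 → i=2, swap A[2],A[3] → [11, 4, 14, 19, 6, 1, 10, 8, 5, 12, 2, 17]
j=4: A[4]=6 ≤ 17 → i=3, swap A[3],A[4] → [11, 4, 14, 6, 19, 1, 10, 8, 5, 12, 2, 17]
j=5: A[5]=1 ≤ 17 → i=4, swap A[4],A[5] → [11, 4, 14, 6, 1, 19, 10, 8, 5, 12, 2, 17]
j=6: A[6]=10 ≤ 17 → i=5, swap A[5],A[6] → [11, 4, 14, 6, 1, 10, 19, 8, 5, 12, 2, 17]
j=7: A[7]=8 ≤ 17 → i=6, swap A[6],A[7] → [11, 4, 14, 6, 1, 10, 8, 19, 5, 12, 2, 17]
(after j=7) A = [11, 4, 14, 6, 1, 10, 8, 19, 5, 12, 2, 17]

[11, 4, 14, 6, 1, 10, 8, 19, 5, 12, 2, 17]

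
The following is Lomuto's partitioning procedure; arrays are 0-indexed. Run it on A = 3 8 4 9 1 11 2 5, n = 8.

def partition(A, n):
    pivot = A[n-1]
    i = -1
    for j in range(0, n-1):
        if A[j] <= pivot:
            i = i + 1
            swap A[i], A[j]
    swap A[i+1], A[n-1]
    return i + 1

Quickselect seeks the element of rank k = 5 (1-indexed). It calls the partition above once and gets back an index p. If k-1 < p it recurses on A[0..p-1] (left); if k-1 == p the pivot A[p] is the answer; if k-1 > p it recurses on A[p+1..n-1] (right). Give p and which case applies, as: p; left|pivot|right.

4; pivot

pivot = A[7] = 5; i = -1
j=0: A[0]=3 ≤ 5 → i=0, swap A[0],A[0] (no change) → 3 8 4 9 1 11 2 5
j=1: A[1]=8 > 5 → no swap
j=2: A[2]=4 ≤ 5 → i=1, swap A[1],A[2] → 3 4 8 9 1 11 2 5
j=3: A[3]=9 > 5 → no swap
j=4: A[4]=1 ≤ 5 → i=2, swap A[2],A[4] → 3 4 1 9 8 11 2 5
j=5: A[5]=11 > 5 → no swap
j=6: A[6]=2 ≤ 5 → i=3, swap A[3],A[6] → 3 4 1 2 8 11 9 5
final swap A[4],A[7] → 3 4 1 2 5 11 9 8; return 4
p = 4; k-1 = 4 == 4 ⇒ pivot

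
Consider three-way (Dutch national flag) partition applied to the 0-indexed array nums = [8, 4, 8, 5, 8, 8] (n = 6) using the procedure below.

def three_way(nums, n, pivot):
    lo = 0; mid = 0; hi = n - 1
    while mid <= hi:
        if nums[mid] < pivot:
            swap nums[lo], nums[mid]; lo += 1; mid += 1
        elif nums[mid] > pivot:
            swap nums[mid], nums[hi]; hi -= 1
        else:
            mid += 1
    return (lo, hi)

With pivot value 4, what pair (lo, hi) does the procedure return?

pivot = 4; lo=0, mid=0, hi=5
nums[mid]=8>4: swap nums[0],nums[5]; hi=4 → [8, 4, 8, 5, 8, 8]
nums[mid]=8>4: swap nums[0],nums[4]; hi=3 → [8, 4, 8, 5, 8, 8]
nums[mid]=8>4: swap nums[0],nums[3]; hi=2 → [5, 4, 8, 8, 8, 8]
nums[mid]=5>4: swap nums[0],nums[2]; hi=1 → [8, 4, 5, 8, 8, 8]
nums[mid]=8>4: swap nums[0],nums[1]; hi=0 → [4, 8, 5, 8, 8, 8]
nums[mid]=4=4: mid=1
end: lo=0, hi=0; nums = [4, 8, 5, 8, 8, 8]

(0, 0)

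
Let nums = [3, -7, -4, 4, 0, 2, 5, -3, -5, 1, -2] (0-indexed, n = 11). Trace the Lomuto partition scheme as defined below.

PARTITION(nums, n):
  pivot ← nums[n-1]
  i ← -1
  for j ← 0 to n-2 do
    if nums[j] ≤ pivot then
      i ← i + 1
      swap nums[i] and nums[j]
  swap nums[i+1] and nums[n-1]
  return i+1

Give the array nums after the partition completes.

[-7, -4, -3, -5, -2, 2, 5, 3, 4, 1, 0]

pivot = nums[10] = -2; i = -1
j=0: nums[0]=3 > -2 → no swap
j=1: nums[1]=-7 ≤ -2 → i=0, swap nums[0],nums[1] → [-7, 3, -4, 4, 0, 2, 5, -3, -5, 1, -2]
j=2: nums[2]=-4 ≤ -2 → i=1, swap nums[1],nums[2] → [-7, -4, 3, 4, 0, 2, 5, -3, -5, 1, -2]
j=3: nums[3]=4 > -2 → no swap
j=4: nums[4]=0 > -2 → no swap
j=5: nums[5]=2 > -2 → no swap
j=6: nums[6]=5 > -2 → no swap
j=7: nums[7]=-3 ≤ -2 → i=2, swap nums[2],nums[7] → [-7, -4, -3, 4, 0, 2, 5, 3, -5, 1, -2]
j=8: nums[8]=-5 ≤ -2 → i=3, swap nums[3],nums[8] → [-7, -4, -3, -5, 0, 2, 5, 3, 4, 1, -2]
j=9: nums[9]=1 > -2 → no swap
final swap nums[4],nums[10] → [-7, -4, -3, -5, -2, 2, 5, 3, 4, 1, 0]; return 4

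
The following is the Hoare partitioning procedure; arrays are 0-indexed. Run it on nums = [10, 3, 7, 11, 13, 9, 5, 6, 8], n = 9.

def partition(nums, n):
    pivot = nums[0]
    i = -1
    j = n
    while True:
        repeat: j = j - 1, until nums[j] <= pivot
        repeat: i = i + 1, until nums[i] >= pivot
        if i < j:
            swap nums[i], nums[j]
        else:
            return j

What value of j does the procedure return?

5

pivot = nums[0] = 10; i = -1, j = 9
j→8 (nums[8]=8≤10), i→0 (nums[0]=10≥10); i<j, swap → [8, 3, 7, 11, 13, 9, 5, 6, 10]
j→7 (nums[7]=6≤10), i→3 (nums[3]=11≥10); i<j, swap → [8, 3, 7, 6, 13, 9, 5, 11, 10]
j→6 (nums[6]=5≤10), i→4 (nums[4]=13≥10); i<j, swap → [8, 3, 7, 6, 5, 9, 13, 11, 10]
j→5, i→6; i≥j, return j=5. nums = [8, 3, 7, 6, 5, 9, 13, 11, 10]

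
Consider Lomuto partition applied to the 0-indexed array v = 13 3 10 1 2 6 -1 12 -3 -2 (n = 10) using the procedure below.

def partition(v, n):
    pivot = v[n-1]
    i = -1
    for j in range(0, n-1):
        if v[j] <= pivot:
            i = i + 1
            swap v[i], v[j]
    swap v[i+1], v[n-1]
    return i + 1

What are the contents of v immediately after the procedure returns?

-3 -2 10 1 2 6 -1 12 13 3

pivot = v[9] = -2; i = -1
j=0: v[0]=13 > -2 → no swap
j=1: v[1]=3 > -2 → no swap
j=2: v[2]=10 > -2 → no swap
j=3: v[3]=1 > -2 → no swap
j=4: v[4]=2 > -2 → no swap
j=5: v[5]=6 > -2 → no swap
j=6: v[6]=-1 > -2 → no swap
j=7: v[7]=12 > -2 → no swap
j=8: v[8]=-3 ≤ -2 → i=0, swap v[0],v[8] → -3 3 10 1 2 6 -1 12 13 -2
final swap v[1],v[9] → -3 -2 10 1 2 6 -1 12 13 3; return 1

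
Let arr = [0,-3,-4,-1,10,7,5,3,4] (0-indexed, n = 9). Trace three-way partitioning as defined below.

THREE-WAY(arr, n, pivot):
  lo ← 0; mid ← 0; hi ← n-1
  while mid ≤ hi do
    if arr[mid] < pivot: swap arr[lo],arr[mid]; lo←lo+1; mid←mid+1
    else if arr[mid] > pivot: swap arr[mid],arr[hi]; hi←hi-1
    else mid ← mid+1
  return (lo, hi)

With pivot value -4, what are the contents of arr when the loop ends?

[-4,-3,-1,10,7,5,3,4,0]

lo=0 mid=0 hi=8
0>-4: swap(0,8), hi=7 ⇒ [4,-3,-4,-1,10,7,5,3,0]
4>-4: swap(0,7), hi=6 ⇒ [3,-3,-4,-1,10,7,5,4,0]
3>-4: swap(0,6), hi=5 ⇒ [5,-3,-4,-1,10,7,3,4,0]
5>-4: swap(0,5), hi=4 ⇒ [7,-3,-4,-1,10,5,3,4,0]
7>-4: swap(0,4), hi=3 ⇒ [10,-3,-4,-1,7,5,3,4,0]
10>-4: swap(0,3), hi=2 ⇒ [-1,-3,-4,10,7,5,3,4,0]
-1>-4: swap(0,2), hi=1 ⇒ [-4,-3,-1,10,7,5,3,4,0]
-4=-4: mid=1
-3>-4: swap(1,1), hi=0 ⇒ [-4,-3,-1,10,7,5,3,4,0]
done. lo=0 hi=0; arr=[-4,-3,-1,10,7,5,3,4,0]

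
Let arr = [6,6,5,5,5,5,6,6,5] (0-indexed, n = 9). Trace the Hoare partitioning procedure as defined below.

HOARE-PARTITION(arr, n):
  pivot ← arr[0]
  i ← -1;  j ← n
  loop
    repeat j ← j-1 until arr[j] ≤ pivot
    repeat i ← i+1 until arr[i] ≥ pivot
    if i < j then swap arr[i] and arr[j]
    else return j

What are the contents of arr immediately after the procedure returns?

pivot = arr[0] = 6; i = -1, j = 9
j→8 (arr[8]=5≤6), i→0 (arr[0]=6≥6); i<j, swap → [5,6,5,5,5,5,6,6,6]
j→7 (arr[7]=6≤6), i→1 (arr[1]=6≥6); i<j, swap → [5,6,5,5,5,5,6,6,6]
j→6, i→6; i≥j, return j=6. arr = [5,6,5,5,5,5,6,6,6]

[5,6,5,5,5,5,6,6,6]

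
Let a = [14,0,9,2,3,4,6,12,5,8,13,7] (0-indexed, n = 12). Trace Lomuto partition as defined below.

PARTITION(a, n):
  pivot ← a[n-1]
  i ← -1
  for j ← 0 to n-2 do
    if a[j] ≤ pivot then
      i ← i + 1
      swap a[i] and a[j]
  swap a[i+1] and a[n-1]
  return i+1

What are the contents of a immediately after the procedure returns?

pivot = a[11] = 7; i = -1
j=0: a[0]=14 > 7 → no swap
j=1: a[1]=0 ≤ 7 → i=0, swap a[0],a[1] → [0,14,9,2,3,4,6,12,5,8,13,7]
j=2: a[2]=9 > 7 → no swap
j=3: a[3]=2 ≤ 7 → i=1, swap a[1],a[3] → [0,2,9,14,3,4,6,12,5,8,13,7]
j=4: a[4]=3 ≤ 7 → i=2, swap a[2],a[4] → [0,2,3,14,9,4,6,12,5,8,13,7]
j=5: a[5]=4 ≤ 7 → i=3, swap a[3],a[5] → [0,2,3,4,9,14,6,12,5,8,13,7]
j=6: a[6]=6 ≤ 7 → i=4, swap a[4],a[6] → [0,2,3,4,6,14,9,12,5,8,13,7]
j=7: a[7]=12 > 7 → no swap
j=8: a[8]=5 ≤ 7 → i=5, swap a[5],a[8] → [0,2,3,4,6,5,9,12,14,8,13,7]
j=9: a[9]=8 > 7 → no swap
j=10: a[10]=13 > 7 → no swap
final swap a[6],a[11] → [0,2,3,4,6,5,7,12,14,8,13,9]; return 6

[0,2,3,4,6,5,7,12,14,8,13,9]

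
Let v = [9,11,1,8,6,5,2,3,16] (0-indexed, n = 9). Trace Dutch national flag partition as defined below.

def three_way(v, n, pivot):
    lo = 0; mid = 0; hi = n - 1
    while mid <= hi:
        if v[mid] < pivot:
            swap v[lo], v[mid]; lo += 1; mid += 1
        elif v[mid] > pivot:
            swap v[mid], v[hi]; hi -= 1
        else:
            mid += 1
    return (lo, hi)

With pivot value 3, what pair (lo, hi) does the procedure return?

(2, 2)

pivot = 3; lo=0, mid=0, hi=8
v[mid]=9>3: swap v[0],v[8]; hi=7 → [16,11,1,8,6,5,2,3,9]
v[mid]=16>3: swap v[0],v[7]; hi=6 → [3,11,1,8,6,5,2,16,9]
v[mid]=3=3: mid=1
v[mid]=11>3: swap v[1],v[6]; hi=5 → [3,2,1,8,6,5,11,16,9]
v[mid]=2<3: swap v[0],v[1]; lo=1,mid=2 → [2,3,1,8,6,5,11,16,9]
v[mid]=1<3: swap v[1],v[2]; lo=2,mid=3 → [2,1,3,8,6,5,11,16,9]
v[mid]=8>3: swap v[3],v[5]; hi=4 → [2,1,3,5,6,8,11,16,9]
v[mid]=5>3: swap v[3],v[4]; hi=3 → [2,1,3,6,5,8,11,16,9]
v[mid]=6>3: swap v[3],v[3]; hi=2 → [2,1,3,6,5,8,11,16,9]
end: lo=2, hi=2; v = [2,1,3,6,5,8,11,16,9]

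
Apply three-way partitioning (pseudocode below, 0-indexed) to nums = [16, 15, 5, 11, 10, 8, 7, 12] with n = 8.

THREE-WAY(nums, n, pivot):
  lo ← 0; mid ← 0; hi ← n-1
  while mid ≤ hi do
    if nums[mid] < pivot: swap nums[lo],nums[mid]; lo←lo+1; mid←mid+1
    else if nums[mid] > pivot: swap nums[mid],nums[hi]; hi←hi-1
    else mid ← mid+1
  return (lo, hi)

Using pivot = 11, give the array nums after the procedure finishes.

lo=0 mid=0 hi=7
16>11: swap(0,7), hi=6 ⇒ [12, 15, 5, 11, 10, 8, 7, 16]
12>11: swap(0,6), hi=5 ⇒ [7, 15, 5, 11, 10, 8, 12, 16]
7<11: swap(0,0), lo=1 mid=1 ⇒ [7, 15, 5, 11, 10, 8, 12, 16]
15>11: swap(1,5), hi=4 ⇒ [7, 8, 5, 11, 10, 15, 12, 16]
8<11: swap(1,1), lo=2 mid=2 ⇒ [7, 8, 5, 11, 10, 15, 12, 16]
5<11: swap(2,2), lo=3 mid=3 ⇒ [7, 8, 5, 11, 10, 15, 12, 16]
11=11: mid=4
10<11: swap(3,4), lo=4 mid=5 ⇒ [7, 8, 5, 10, 11, 15, 12, 16]
done. lo=4 hi=4; nums=[7, 8, 5, 10, 11, 15, 12, 16]

[7, 8, 5, 10, 11, 15, 12, 16]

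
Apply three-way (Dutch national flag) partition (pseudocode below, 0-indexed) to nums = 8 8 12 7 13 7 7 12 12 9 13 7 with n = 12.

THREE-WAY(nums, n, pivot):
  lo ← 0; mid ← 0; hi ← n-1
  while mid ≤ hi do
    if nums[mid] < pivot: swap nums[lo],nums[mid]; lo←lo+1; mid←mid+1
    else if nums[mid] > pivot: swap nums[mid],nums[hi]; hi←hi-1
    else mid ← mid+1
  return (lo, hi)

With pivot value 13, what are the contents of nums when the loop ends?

8 8 12 7 7 7 12 12 9 7 13 13

pivot = 13; lo=0, mid=0, hi=11
nums[mid]=8<13: swap nums[0],nums[0]; lo=1,mid=1 → 8 8 12 7 13 7 7 12 12 9 13 7
nums[mid]=8<13: swap nums[1],nums[1]; lo=2,mid=2 → 8 8 12 7 13 7 7 12 12 9 13 7
nums[mid]=12<13: swap nums[2],nums[2]; lo=3,mid=3 → 8 8 12 7 13 7 7 12 12 9 13 7
nums[mid]=7<13: swap nums[3],nums[3]; lo=4,mid=4 → 8 8 12 7 13 7 7 12 12 9 13 7
nums[mid]=13=13: mid=5
nums[mid]=7<13: swap nums[4],nums[5]; lo=5,mid=6 → 8 8 12 7 7 13 7 12 12 9 13 7
nums[mid]=7<13: swap nums[5],nums[6]; lo=6,mid=7 → 8 8 12 7 7 7 13 12 12 9 13 7
nums[mid]=12<13: swap nums[6],nums[7]; lo=7,mid=8 → 8 8 12 7 7 7 12 13 12 9 13 7
nums[mid]=12<13: swap nums[7],nums[8]; lo=8,mid=9 → 8 8 12 7 7 7 12 12 13 9 13 7
nums[mid]=9<13: swap nums[8],nums[9]; lo=9,mid=10 → 8 8 12 7 7 7 12 12 9 13 13 7
nums[mid]=13=13: mid=11
nums[mid]=7<13: swap nums[9],nums[11]; lo=10,mid=12 → 8 8 12 7 7 7 12 12 9 7 13 13
end: lo=10, hi=11; nums = 8 8 12 7 7 7 12 12 9 7 13 13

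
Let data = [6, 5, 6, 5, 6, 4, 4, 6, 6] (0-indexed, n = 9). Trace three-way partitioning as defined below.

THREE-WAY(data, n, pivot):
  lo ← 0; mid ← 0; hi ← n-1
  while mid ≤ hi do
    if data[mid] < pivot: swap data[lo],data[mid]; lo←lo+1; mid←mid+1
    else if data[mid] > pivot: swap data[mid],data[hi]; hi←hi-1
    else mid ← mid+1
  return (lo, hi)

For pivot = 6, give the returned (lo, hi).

(4, 8)

pivot = 6; lo=0, mid=0, hi=8
data[mid]=6=6: mid=1
data[mid]=5<6: swap data[0],data[1]; lo=1,mid=2 → [5, 6, 6, 5, 6, 4, 4, 6, 6]
data[mid]=6=6: mid=3
data[mid]=5<6: swap data[1],data[3]; lo=2,mid=4 → [5, 5, 6, 6, 6, 4, 4, 6, 6]
data[mid]=6=6: mid=5
data[mid]=4<6: swap data[2],data[5]; lo=3,mid=6 → [5, 5, 4, 6, 6, 6, 4, 6, 6]
data[mid]=4<6: swap data[3],data[6]; lo=4,mid=7 → [5, 5, 4, 4, 6, 6, 6, 6, 6]
data[mid]=6=6: mid=8
data[mid]=6=6: mid=9
end: lo=4, hi=8; data = [5, 5, 4, 4, 6, 6, 6, 6, 6]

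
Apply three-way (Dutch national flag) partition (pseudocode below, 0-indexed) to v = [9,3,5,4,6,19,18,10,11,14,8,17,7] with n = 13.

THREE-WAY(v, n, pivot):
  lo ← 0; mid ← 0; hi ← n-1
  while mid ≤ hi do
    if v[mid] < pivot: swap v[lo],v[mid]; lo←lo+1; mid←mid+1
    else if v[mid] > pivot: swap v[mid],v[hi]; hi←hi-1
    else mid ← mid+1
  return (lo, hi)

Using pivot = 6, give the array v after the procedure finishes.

[3,5,4,6,19,18,10,11,14,8,17,7,9]

pivot = 6; lo=0, mid=0, hi=12
v[mid]=9>6: swap v[0],v[12]; hi=11 → [7,3,5,4,6,19,18,10,11,14,8,17,9]
v[mid]=7>6: swap v[0],v[11]; hi=10 → [17,3,5,4,6,19,18,10,11,14,8,7,9]
v[mid]=17>6: swap v[0],v[10]; hi=9 → [8,3,5,4,6,19,18,10,11,14,17,7,9]
v[mid]=8>6: swap v[0],v[9]; hi=8 → [14,3,5,4,6,19,18,10,11,8,17,7,9]
v[mid]=14>6: swap v[0],v[8]; hi=7 → [11,3,5,4,6,19,18,10,14,8,17,7,9]
v[mid]=11>6: swap v[0],v[7]; hi=6 → [10,3,5,4,6,19,18,11,14,8,17,7,9]
v[mid]=10>6: swap v[0],v[6]; hi=5 → [18,3,5,4,6,19,10,11,14,8,17,7,9]
v[mid]=18>6: swap v[0],v[5]; hi=4 → [19,3,5,4,6,18,10,11,14,8,17,7,9]
v[mid]=19>6: swap v[0],v[4]; hi=3 → [6,3,5,4,19,18,10,11,14,8,17,7,9]
v[mid]=6=6: mid=1
v[mid]=3<6: swap v[0],v[1]; lo=1,mid=2 → [3,6,5,4,19,18,10,11,14,8,17,7,9]
v[mid]=5<6: swap v[1],v[2]; lo=2,mid=3 → [3,5,6,4,19,18,10,11,14,8,17,7,9]
v[mid]=4<6: swap v[2],v[3]; lo=3,mid=4 → [3,5,4,6,19,18,10,11,14,8,17,7,9]
end: lo=3, hi=3; v = [3,5,4,6,19,18,10,11,14,8,17,7,9]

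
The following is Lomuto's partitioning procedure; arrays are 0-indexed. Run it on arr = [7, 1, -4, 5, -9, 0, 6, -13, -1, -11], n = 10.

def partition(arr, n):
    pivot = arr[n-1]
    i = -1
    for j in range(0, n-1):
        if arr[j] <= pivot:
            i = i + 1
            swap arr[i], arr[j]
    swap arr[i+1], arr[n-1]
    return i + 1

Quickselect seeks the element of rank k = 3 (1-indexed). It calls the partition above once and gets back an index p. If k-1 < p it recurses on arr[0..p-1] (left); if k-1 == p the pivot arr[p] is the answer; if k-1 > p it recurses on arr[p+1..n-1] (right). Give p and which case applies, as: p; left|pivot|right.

pivot=-11, i=-1
j=0: 7>-11, skip
j=1: 1>-11, skip
j=2: -4>-11, skip
j=3: 5>-11, skip
j=4: -9>-11, skip
j=5: 0>-11, skip
j=6: 6>-11, skip
j=7: -13≤-11, i=0, swap(0,7) ⇒ [-13, 1, -4, 5, -9, 0, 6, 7, -1, -11]
j=8: -1>-11, skip
swap(1,9) ⇒ [-13, -11, -4, 5, -9, 0, 6, 7, -1, 1]; return 1
p = 1; k-1 = 2 > 1 ⇒ right

1; right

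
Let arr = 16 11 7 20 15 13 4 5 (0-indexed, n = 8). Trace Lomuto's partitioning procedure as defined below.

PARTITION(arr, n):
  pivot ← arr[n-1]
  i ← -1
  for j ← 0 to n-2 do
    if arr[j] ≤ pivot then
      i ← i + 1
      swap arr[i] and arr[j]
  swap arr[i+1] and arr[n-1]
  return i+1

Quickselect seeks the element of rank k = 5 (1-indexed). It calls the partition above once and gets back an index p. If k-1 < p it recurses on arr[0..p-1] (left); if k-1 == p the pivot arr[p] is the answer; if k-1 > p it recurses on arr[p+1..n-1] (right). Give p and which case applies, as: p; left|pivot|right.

1; right

pivot=5, i=-1
j=0: 16>5, skip
j=1: 11>5, skip
j=2: 7>5, skip
j=3: 20>5, skip
j=4: 15>5, skip
j=5: 13>5, skip
j=6: 4≤5, i=0, swap(0,6) ⇒ 4 11 7 20 15 13 16 5
swap(1,7) ⇒ 4 5 7 20 15 13 16 11; return 1
p = 1; k-1 = 4 > 1 ⇒ right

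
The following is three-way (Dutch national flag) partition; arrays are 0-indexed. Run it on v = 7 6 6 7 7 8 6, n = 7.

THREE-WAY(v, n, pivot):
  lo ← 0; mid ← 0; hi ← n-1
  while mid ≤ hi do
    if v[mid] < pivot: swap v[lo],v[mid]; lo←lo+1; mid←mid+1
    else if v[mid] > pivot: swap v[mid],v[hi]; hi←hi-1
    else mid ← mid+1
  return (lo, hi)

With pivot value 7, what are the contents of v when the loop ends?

lo=0 mid=0 hi=6
7=7: mid=1
6<7: swap(0,1), lo=1 mid=2 ⇒ 6 7 6 7 7 8 6
6<7: swap(1,2), lo=2 mid=3 ⇒ 6 6 7 7 7 8 6
7=7: mid=4
7=7: mid=5
8>7: swap(5,6), hi=5 ⇒ 6 6 7 7 7 6 8
6<7: swap(2,5), lo=3 mid=6 ⇒ 6 6 6 7 7 7 8
done. lo=3 hi=5; v=6 6 6 7 7 7 8

6 6 6 7 7 7 8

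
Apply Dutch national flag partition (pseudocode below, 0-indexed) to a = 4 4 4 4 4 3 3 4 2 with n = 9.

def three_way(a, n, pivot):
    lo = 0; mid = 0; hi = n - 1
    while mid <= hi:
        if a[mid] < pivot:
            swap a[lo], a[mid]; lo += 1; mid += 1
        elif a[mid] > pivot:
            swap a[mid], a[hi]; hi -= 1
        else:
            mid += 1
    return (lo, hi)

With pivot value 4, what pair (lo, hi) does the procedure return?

lo=0 mid=0 hi=8
4=4: mid=1
4=4: mid=2
4=4: mid=3
4=4: mid=4
4=4: mid=5
3<4: swap(0,5), lo=1 mid=6 ⇒ 3 4 4 4 4 4 3 4 2
3<4: swap(1,6), lo=2 mid=7 ⇒ 3 3 4 4 4 4 4 4 2
4=4: mid=8
2<4: swap(2,8), lo=3 mid=9 ⇒ 3 3 2 4 4 4 4 4 4
done. lo=3 hi=8; a=3 3 2 4 4 4 4 4 4

(3, 8)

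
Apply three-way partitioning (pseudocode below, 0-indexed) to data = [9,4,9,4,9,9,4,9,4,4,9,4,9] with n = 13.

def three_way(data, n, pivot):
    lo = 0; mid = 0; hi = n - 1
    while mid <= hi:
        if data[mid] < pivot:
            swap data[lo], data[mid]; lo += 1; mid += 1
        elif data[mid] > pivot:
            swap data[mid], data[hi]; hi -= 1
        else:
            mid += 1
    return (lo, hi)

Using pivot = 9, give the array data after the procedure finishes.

pivot = 9; lo=0, mid=0, hi=12
data[mid]=9=9: mid=1
data[mid]=4<9: swap data[0],data[1]; lo=1,mid=2 → [4,9,9,4,9,9,4,9,4,4,9,4,9]
data[mid]=9=9: mid=3
data[mid]=4<9: swap data[1],data[3]; lo=2,mid=4 → [4,4,9,9,9,9,4,9,4,4,9,4,9]
data[mid]=9=9: mid=5
data[mid]=9=9: mid=6
data[mid]=4<9: swap data[2],data[6]; lo=3,mid=7 → [4,4,4,9,9,9,9,9,4,4,9,4,9]
data[mid]=9=9: mid=8
data[mid]=4<9: swap data[3],data[8]; lo=4,mid=9 → [4,4,4,4,9,9,9,9,9,4,9,4,9]
data[mid]=4<9: swap data[4],data[9]; lo=5,mid=10 → [4,4,4,4,4,9,9,9,9,9,9,4,9]
data[mid]=9=9: mid=11
data[mid]=4<9: swap data[5],data[11]; lo=6,mid=12 → [4,4,4,4,4,4,9,9,9,9,9,9,9]
data[mid]=9=9: mid=13
end: lo=6, hi=12; data = [4,4,4,4,4,4,9,9,9,9,9,9,9]

[4,4,4,4,4,4,9,9,9,9,9,9,9]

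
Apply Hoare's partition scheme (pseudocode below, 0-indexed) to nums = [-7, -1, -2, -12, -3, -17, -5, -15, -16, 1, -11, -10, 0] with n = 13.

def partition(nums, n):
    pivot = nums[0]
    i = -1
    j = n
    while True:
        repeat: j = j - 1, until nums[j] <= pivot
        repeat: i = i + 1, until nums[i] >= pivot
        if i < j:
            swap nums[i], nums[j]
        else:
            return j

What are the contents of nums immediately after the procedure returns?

[-10, -11, -16, -12, -15, -17, -5, -3, -2, 1, -1, -7, 0]

pivot=-7
j stops at 11 (-10), i stops at 0 (-7); swap ⇒ [-10, -1, -2, -12, -3, -17, -5, -15, -16, 1, -11, -7, 0]
j stops at 10 (-11), i stops at 1 (-1); swap ⇒ [-10, -11, -2, -12, -3, -17, -5, -15, -16, 1, -1, -7, 0]
j stops at 8 (-16), i stops at 2 (-2); swap ⇒ [-10, -11, -16, -12, -3, -17, -5, -15, -2, 1, -1, -7, 0]
j stops at 7 (-15), i stops at 4 (-3); swap ⇒ [-10, -11, -16, -12, -15, -17, -5, -3, -2, 1, -1, -7, 0]
j stops at 5, i stops at 6; i≥j ⇒ return 5. nums=[-10, -11, -16, -12, -15, -17, -5, -3, -2, 1, -1, -7, 0]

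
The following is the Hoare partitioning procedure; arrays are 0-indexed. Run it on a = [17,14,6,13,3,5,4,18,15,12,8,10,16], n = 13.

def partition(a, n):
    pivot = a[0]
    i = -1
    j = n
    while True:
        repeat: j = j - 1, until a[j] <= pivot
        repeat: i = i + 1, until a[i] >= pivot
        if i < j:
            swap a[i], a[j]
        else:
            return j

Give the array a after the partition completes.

pivot = a[0] = 17; i = -1, j = 13
j→12 (a[12]=16≤17), i→0 (a[0]=17≥17); i<j, swap → [16,14,6,13,3,5,4,18,15,12,8,10,17]
j→11 (a[11]=10≤17), i→7 (a[7]=18≥17); i<j, swap → [16,14,6,13,3,5,4,10,15,12,8,18,17]
j→10, i→11; i≥j, return j=10. a = [16,14,6,13,3,5,4,10,15,12,8,18,17]

[16,14,6,13,3,5,4,10,15,12,8,18,17]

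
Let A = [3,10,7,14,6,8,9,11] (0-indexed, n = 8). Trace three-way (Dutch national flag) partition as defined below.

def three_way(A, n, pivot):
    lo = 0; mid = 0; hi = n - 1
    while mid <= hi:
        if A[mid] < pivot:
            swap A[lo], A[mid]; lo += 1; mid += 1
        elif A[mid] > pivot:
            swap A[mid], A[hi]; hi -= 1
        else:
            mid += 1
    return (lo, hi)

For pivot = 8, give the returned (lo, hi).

pivot = 8; lo=0, mid=0, hi=7
A[mid]=3<8: swap A[0],A[0]; lo=1,mid=1 → [3,10,7,14,6,8,9,11]
A[mid]=10>8: swap A[1],A[7]; hi=6 → [3,11,7,14,6,8,9,10]
A[mid]=11>8: swap A[1],A[6]; hi=5 → [3,9,7,14,6,8,11,10]
A[mid]=9>8: swap A[1],A[5]; hi=4 → [3,8,7,14,6,9,11,10]
A[mid]=8=8: mid=2
A[mid]=7<8: swap A[1],A[2]; lo=2,mid=3 → [3,7,8,14,6,9,11,10]
A[mid]=14>8: swap A[3],A[4]; hi=3 → [3,7,8,6,14,9,11,10]
A[mid]=6<8: swap A[2],A[3]; lo=3,mid=4 → [3,7,6,8,14,9,11,10]
end: lo=3, hi=3; A = [3,7,6,8,14,9,11,10]

(3, 3)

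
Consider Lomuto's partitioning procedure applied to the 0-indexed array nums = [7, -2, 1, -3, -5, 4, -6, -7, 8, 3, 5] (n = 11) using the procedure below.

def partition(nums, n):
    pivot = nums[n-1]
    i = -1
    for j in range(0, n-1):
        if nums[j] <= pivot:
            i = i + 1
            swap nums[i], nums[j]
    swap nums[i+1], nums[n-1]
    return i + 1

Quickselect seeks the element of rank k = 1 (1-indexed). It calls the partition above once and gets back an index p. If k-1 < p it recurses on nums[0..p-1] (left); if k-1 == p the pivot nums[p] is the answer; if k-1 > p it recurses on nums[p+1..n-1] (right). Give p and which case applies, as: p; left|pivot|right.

pivot = nums[10] = 5; i = -1
j=0: nums[0]=7 > 5 → no swap
j=1: nums[1]=-2 ≤ 5 → i=0, swap nums[0],nums[1] → [-2, 7, 1, -3, -5, 4, -6, -7, 8, 3, 5]
j=2: nums[2]=1 ≤ 5 → i=1, swap nums[1],nums[2] → [-2, 1, 7, -3, -5, 4, -6, -7, 8, 3, 5]
j=3: nums[3]=-3 ≤ 5 → i=2, swap nums[2],nums[3] → [-2, 1, -3, 7, -5, 4, -6, -7, 8, 3, 5]
j=4: nums[4]=-5 ≤ 5 → i=3, swap nums[3],nums[4] → [-2, 1, -3, -5, 7, 4, -6, -7, 8, 3, 5]
j=5: nums[5]=4 ≤ 5 → i=4, swap nums[4],nums[5] → [-2, 1, -3, -5, 4, 7, -6, -7, 8, 3, 5]
j=6: nums[6]=-6 ≤ 5 → i=5, swap nums[5],nums[6] → [-2, 1, -3, -5, 4, -6, 7, -7, 8, 3, 5]
j=7: nums[7]=-7 ≤ 5 → i=6, swap nums[6],nums[7] → [-2, 1, -3, -5, 4, -6, -7, 7, 8, 3, 5]
j=8: nums[8]=8 > 5 → no swap
j=9: nums[9]=3 ≤ 5 → i=7, swap nums[7],nums[9] → [-2, 1, -3, -5, 4, -6, -7, 3, 8, 7, 5]
final swap nums[8],nums[10] → [-2, 1, -3, -5, 4, -6, -7, 3, 5, 7, 8]; return 8
p = 8; k-1 = 0 < 8 ⇒ left

8; left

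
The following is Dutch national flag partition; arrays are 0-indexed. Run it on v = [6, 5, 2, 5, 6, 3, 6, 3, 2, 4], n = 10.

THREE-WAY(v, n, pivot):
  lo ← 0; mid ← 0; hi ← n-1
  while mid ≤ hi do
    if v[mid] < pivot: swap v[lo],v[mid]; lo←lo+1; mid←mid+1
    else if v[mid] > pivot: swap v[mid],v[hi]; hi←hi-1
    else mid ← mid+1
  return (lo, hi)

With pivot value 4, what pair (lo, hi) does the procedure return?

(4, 4)

pivot = 4; lo=0, mid=0, hi=9
v[mid]=6>4: swap v[0],v[9]; hi=8 → [4, 5, 2, 5, 6, 3, 6, 3, 2, 6]
v[mid]=4=4: mid=1
v[mid]=5>4: swap v[1],v[8]; hi=7 → [4, 2, 2, 5, 6, 3, 6, 3, 5, 6]
v[mid]=2<4: swap v[0],v[1]; lo=1,mid=2 → [2, 4, 2, 5, 6, 3, 6, 3, 5, 6]
v[mid]=2<4: swap v[1],v[2]; lo=2,mid=3 → [2, 2, 4, 5, 6, 3, 6, 3, 5, 6]
v[mid]=5>4: swap v[3],v[7]; hi=6 → [2, 2, 4, 3, 6, 3, 6, 5, 5, 6]
v[mid]=3<4: swap v[2],v[3]; lo=3,mid=4 → [2, 2, 3, 4, 6, 3, 6, 5, 5, 6]
v[mid]=6>4: swap v[4],v[6]; hi=5 → [2, 2, 3, 4, 6, 3, 6, 5, 5, 6]
v[mid]=6>4: swap v[4],v[5]; hi=4 → [2, 2, 3, 4, 3, 6, 6, 5, 5, 6]
v[mid]=3<4: swap v[3],v[4]; lo=4,mid=5 → [2, 2, 3, 3, 4, 6, 6, 5, 5, 6]
end: lo=4, hi=4; v = [2, 2, 3, 3, 4, 6, 6, 5, 5, 6]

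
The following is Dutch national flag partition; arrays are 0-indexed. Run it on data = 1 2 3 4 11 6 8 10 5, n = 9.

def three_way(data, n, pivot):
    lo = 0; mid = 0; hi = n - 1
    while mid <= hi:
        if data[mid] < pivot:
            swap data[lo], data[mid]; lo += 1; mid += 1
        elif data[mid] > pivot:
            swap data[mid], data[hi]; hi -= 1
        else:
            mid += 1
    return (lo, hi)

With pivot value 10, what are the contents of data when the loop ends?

lo=0 mid=0 hi=8
1<10: swap(0,0), lo=1 mid=1 ⇒ 1 2 3 4 11 6 8 10 5
2<10: swap(1,1), lo=2 mid=2 ⇒ 1 2 3 4 11 6 8 10 5
3<10: swap(2,2), lo=3 mid=3 ⇒ 1 2 3 4 11 6 8 10 5
4<10: swap(3,3), lo=4 mid=4 ⇒ 1 2 3 4 11 6 8 10 5
11>10: swap(4,8), hi=7 ⇒ 1 2 3 4 5 6 8 10 11
5<10: swap(4,4), lo=5 mid=5 ⇒ 1 2 3 4 5 6 8 10 11
6<10: swap(5,5), lo=6 mid=6 ⇒ 1 2 3 4 5 6 8 10 11
8<10: swap(6,6), lo=7 mid=7 ⇒ 1 2 3 4 5 6 8 10 11
10=10: mid=8
done. lo=7 hi=7; data=1 2 3 4 5 6 8 10 11

1 2 3 4 5 6 8 10 11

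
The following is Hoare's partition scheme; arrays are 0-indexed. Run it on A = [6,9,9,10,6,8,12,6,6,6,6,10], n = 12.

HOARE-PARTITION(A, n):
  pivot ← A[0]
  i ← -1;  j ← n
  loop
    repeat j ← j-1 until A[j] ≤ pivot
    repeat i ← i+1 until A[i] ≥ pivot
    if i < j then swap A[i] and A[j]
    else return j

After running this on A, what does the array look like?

[6,6,6,6,6,8,12,10,9,9,6,10]

pivot = A[0] = 6; i = -1, j = 12
j→10 (A[10]=6≤6), i→0 (A[0]=6≥6); i<j, swap → [6,9,9,10,6,8,12,6,6,6,6,10]
j→9 (A[9]=6≤6), i→1 (A[1]=9≥6); i<j, swap → [6,6,9,10,6,8,12,6,6,9,6,10]
j→8 (A[8]=6≤6), i→2 (A[2]=9≥6); i<j, swap → [6,6,6,10,6,8,12,6,9,9,6,10]
j→7 (A[7]=6≤6), i→3 (A[3]=10≥6); i<j, swap → [6,6,6,6,6,8,12,10,9,9,6,10]
j→4, i→4; i≥j, return j=4. A = [6,6,6,6,6,8,12,10,9,9,6,10]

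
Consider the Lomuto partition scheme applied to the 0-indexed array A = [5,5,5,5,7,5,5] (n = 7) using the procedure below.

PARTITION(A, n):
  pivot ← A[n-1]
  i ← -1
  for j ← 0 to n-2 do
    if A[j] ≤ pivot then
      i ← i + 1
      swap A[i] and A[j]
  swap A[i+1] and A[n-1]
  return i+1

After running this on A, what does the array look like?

pivot=5, i=-1
j=0: 5≤5, i=0, swap(0,0) ⇒ [5,5,5,5,7,5,5]
j=1: 5≤5, i=1, swap(1,1) ⇒ [5,5,5,5,7,5,5]
j=2: 5≤5, i=2, swap(2,2) ⇒ [5,5,5,5,7,5,5]
j=3: 5≤5, i=3, swap(3,3) ⇒ [5,5,5,5,7,5,5]
j=4: 7>5, skip
j=5: 5≤5, i=4, swap(4,5) ⇒ [5,5,5,5,5,7,5]
swap(5,6) ⇒ [5,5,5,5,5,5,7]; return 5

[5,5,5,5,5,5,7]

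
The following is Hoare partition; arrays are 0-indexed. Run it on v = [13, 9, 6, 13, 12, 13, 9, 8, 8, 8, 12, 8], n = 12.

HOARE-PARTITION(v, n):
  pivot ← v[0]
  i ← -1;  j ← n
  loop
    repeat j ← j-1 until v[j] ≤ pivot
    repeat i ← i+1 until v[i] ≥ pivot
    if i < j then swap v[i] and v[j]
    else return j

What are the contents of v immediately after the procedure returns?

pivot = v[0] = 13; i = -1, j = 12
j→11 (v[11]=8≤13), i→0 (v[0]=13≥13); i<j, swap → [8, 9, 6, 13, 12, 13, 9, 8, 8, 8, 12, 13]
j→10 (v[10]=12≤13), i→3 (v[3]=13≥13); i<j, swap → [8, 9, 6, 12, 12, 13, 9, 8, 8, 8, 13, 13]
j→9 (v[9]=8≤13), i→5 (v[5]=13≥13); i<j, swap → [8, 9, 6, 12, 12, 8, 9, 8, 8, 13, 13, 13]
j→8, i→9; i≥j, return j=8. v = [8, 9, 6, 12, 12, 8, 9, 8, 8, 13, 13, 13]

[8, 9, 6, 12, 12, 8, 9, 8, 8, 13, 13, 13]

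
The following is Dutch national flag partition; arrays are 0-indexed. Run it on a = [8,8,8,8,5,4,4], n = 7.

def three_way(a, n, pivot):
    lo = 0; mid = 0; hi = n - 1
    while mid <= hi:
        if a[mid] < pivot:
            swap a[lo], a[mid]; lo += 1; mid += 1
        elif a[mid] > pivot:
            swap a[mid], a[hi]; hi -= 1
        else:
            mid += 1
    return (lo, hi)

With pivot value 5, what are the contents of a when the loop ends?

lo=0 mid=0 hi=6
8>5: swap(0,6), hi=5 ⇒ [4,8,8,8,5,4,8]
4<5: swap(0,0), lo=1 mid=1 ⇒ [4,8,8,8,5,4,8]
8>5: swap(1,5), hi=4 ⇒ [4,4,8,8,5,8,8]
4<5: swap(1,1), lo=2 mid=2 ⇒ [4,4,8,8,5,8,8]
8>5: swap(2,4), hi=3 ⇒ [4,4,5,8,8,8,8]
5=5: mid=3
8>5: swap(3,3), hi=2 ⇒ [4,4,5,8,8,8,8]
done. lo=2 hi=2; a=[4,4,5,8,8,8,8]

[4,4,5,8,8,8,8]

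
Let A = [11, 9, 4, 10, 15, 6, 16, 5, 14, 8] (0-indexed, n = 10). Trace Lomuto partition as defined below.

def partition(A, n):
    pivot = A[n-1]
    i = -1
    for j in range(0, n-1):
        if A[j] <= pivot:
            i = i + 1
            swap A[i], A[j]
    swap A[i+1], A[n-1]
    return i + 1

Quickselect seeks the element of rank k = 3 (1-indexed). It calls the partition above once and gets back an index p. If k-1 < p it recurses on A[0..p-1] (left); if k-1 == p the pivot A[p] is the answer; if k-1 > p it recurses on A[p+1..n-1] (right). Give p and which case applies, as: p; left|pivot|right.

3; left

pivot=8, i=-1
j=0: 11>8, skip
j=1: 9>8, skip
j=2: 4≤8, i=0, swap(0,2) ⇒ [4, 9, 11, 10, 15, 6, 16, 5, 14, 8]
j=3: 10>8, skip
j=4: 15>8, skip
j=5: 6≤8, i=1, swap(1,5) ⇒ [4, 6, 11, 10, 15, 9, 16, 5, 14, 8]
j=6: 16>8, skip
j=7: 5≤8, i=2, swap(2,7) ⇒ [4, 6, 5, 10, 15, 9, 16, 11, 14, 8]
j=8: 14>8, skip
swap(3,9) ⇒ [4, 6, 5, 8, 15, 9, 16, 11, 14, 10]; return 3
p = 3; k-1 = 2 < 3 ⇒ left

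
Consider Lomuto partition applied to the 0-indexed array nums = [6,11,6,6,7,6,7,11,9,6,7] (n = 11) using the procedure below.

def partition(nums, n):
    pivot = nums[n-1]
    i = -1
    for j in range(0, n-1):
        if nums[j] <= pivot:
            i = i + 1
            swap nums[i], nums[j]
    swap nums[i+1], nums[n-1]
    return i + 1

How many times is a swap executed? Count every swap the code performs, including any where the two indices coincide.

8

pivot = nums[10] = 7; i = -1
j=0: nums[0]=6 ≤ 7 → i=0, swap nums[0],nums[0] (no change) → [6,11,6,6,7,6,7,11,9,6,7]
j=1: nums[1]=11 > 7 → no swap
j=2: nums[2]=6 ≤ 7 → i=1, swap nums[1],nums[2] → [6,6,11,6,7,6,7,11,9,6,7]
j=3: nums[3]=6 ≤ 7 → i=2, swap nums[2],nums[3] → [6,6,6,11,7,6,7,11,9,6,7]
j=4: nums[4]=7 ≤ 7 → i=3, swap nums[3],nums[4] → [6,6,6,7,11,6,7,11,9,6,7]
j=5: nums[5]=6 ≤ 7 → i=4, swap nums[4],nums[5] → [6,6,6,7,6,11,7,11,9,6,7]
j=6: nums[6]=7 ≤ 7 → i=5, swap nums[5],nums[6] → [6,6,6,7,6,7,11,11,9,6,7]
j=7: nums[7]=11 > 7 → no swap
j=8: nums[8]=9 > 7 → no swap
j=9: nums[9]=6 ≤ 7 → i=6, swap nums[6],nums[9] → [6,6,6,7,6,7,6,11,9,11,7]
final swap nums[7],nums[10] → [6,6,6,7,6,7,6,7,9,11,11]; return 7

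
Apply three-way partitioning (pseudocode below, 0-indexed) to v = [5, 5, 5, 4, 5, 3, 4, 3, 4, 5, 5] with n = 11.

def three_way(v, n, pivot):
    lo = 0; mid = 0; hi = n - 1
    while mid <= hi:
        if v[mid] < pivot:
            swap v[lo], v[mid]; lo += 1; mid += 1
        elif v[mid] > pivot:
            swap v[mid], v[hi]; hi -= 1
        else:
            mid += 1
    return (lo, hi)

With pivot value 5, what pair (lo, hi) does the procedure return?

(5, 10)

lo=0 mid=0 hi=10
5=5: mid=1
5=5: mid=2
5=5: mid=3
4<5: swap(0,3), lo=1 mid=4 ⇒ [4, 5, 5, 5, 5, 3, 4, 3, 4, 5, 5]
5=5: mid=5
3<5: swap(1,5), lo=2 mid=6 ⇒ [4, 3, 5, 5, 5, 5, 4, 3, 4, 5, 5]
4<5: swap(2,6), lo=3 mid=7 ⇒ [4, 3, 4, 5, 5, 5, 5, 3, 4, 5, 5]
3<5: swap(3,7), lo=4 mid=8 ⇒ [4, 3, 4, 3, 5, 5, 5, 5, 4, 5, 5]
4<5: swap(4,8), lo=5 mid=9 ⇒ [4, 3, 4, 3, 4, 5, 5, 5, 5, 5, 5]
5=5: mid=10
5=5: mid=11
done. lo=5 hi=10; v=[4, 3, 4, 3, 4, 5, 5, 5, 5, 5, 5]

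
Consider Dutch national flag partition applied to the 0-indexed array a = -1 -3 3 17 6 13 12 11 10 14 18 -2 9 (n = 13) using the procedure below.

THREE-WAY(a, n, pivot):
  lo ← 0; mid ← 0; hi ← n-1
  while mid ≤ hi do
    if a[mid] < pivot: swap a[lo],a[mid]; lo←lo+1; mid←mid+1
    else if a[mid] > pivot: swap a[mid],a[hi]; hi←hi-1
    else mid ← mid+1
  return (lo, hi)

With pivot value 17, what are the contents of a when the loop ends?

pivot = 17; lo=0, mid=0, hi=12
a[mid]=-1<17: swap a[0],a[0]; lo=1,mid=1 → -1 -3 3 17 6 13 12 11 10 14 18 -2 9
a[mid]=-3<17: swap a[1],a[1]; lo=2,mid=2 → -1 -3 3 17 6 13 12 11 10 14 18 -2 9
a[mid]=3<17: swap a[2],a[2]; lo=3,mid=3 → -1 -3 3 17 6 13 12 11 10 14 18 -2 9
a[mid]=17=17: mid=4
a[mid]=6<17: swap a[3],a[4]; lo=4,mid=5 → -1 -3 3 6 17 13 12 11 10 14 18 -2 9
a[mid]=13<17: swap a[4],a[5]; lo=5,mid=6 → -1 -3 3 6 13 17 12 11 10 14 18 -2 9
a[mid]=12<17: swap a[5],a[6]; lo=6,mid=7 → -1 -3 3 6 13 12 17 11 10 14 18 -2 9
a[mid]=11<17: swap a[6],a[7]; lo=7,mid=8 → -1 -3 3 6 13 12 11 17 10 14 18 -2 9
a[mid]=10<17: swap a[7],a[8]; lo=8,mid=9 → -1 -3 3 6 13 12 11 10 17 14 18 -2 9
a[mid]=14<17: swap a[8],a[9]; lo=9,mid=10 → -1 -3 3 6 13 12 11 10 14 17 18 -2 9
a[mid]=18>17: swap a[10],a[12]; hi=11 → -1 -3 3 6 13 12 11 10 14 17 9 -2 18
a[mid]=9<17: swap a[9],a[10]; lo=10,mid=11 → -1 -3 3 6 13 12 11 10 14 9 17 -2 18
a[mid]=-2<17: swap a[10],a[11]; lo=11,mid=12 → -1 -3 3 6 13 12 11 10 14 9 -2 17 18
end: lo=11, hi=11; a = -1 -3 3 6 13 12 11 10 14 9 -2 17 18

-1 -3 3 6 13 12 11 10 14 9 -2 17 18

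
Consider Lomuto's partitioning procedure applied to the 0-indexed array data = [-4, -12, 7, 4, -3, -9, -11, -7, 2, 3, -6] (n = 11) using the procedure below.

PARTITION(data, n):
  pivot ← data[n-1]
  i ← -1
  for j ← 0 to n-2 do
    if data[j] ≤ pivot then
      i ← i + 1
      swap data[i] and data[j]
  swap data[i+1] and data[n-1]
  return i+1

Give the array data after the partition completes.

[-12, -9, -11, -7, -6, -4, 7, 4, 2, 3, -3]

pivot=-6, i=-1
j=0: -4>-6, skip
j=1: -12≤-6, i=0, swap(0,1) ⇒ [-12, -4, 7, 4, -3, -9, -11, -7, 2, 3, -6]
j=2: 7>-6, skip
j=3: 4>-6, skip
j=4: -3>-6, skip
j=5: -9≤-6, i=1, swap(1,5) ⇒ [-12, -9, 7, 4, -3, -4, -11, -7, 2, 3, -6]
j=6: -11≤-6, i=2, swap(2,6) ⇒ [-12, -9, -11, 4, -3, -4, 7, -7, 2, 3, -6]
j=7: -7≤-6, i=3, swap(3,7) ⇒ [-12, -9, -11, -7, -3, -4, 7, 4, 2, 3, -6]
j=8: 2>-6, skip
j=9: 3>-6, skip
swap(4,10) ⇒ [-12, -9, -11, -7, -6, -4, 7, 4, 2, 3, -3]; return 4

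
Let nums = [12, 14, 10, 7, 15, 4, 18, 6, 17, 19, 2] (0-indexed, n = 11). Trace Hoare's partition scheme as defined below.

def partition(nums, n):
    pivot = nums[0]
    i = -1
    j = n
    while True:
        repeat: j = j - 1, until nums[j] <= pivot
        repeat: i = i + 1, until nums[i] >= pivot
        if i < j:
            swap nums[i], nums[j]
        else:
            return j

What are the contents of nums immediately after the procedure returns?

pivot = nums[0] = 12; i = -1, j = 11
j→10 (nums[10]=2≤12), i→0 (nums[0]=12≥12); i<j, swap → [2, 14, 10, 7, 15, 4, 18, 6, 17, 19, 12]
j→7 (nums[7]=6≤12), i→1 (nums[1]=14≥12); i<j, swap → [2, 6, 10, 7, 15, 4, 18, 14, 17, 19, 12]
j→5 (nums[5]=4≤12), i→4 (nums[4]=15≥12); i<j, swap → [2, 6, 10, 7, 4, 15, 18, 14, 17, 19, 12]
j→4, i→5; i≥j, return j=4. nums = [2, 6, 10, 7, 4, 15, 18, 14, 17, 19, 12]

[2, 6, 10, 7, 4, 15, 18, 14, 17, 19, 12]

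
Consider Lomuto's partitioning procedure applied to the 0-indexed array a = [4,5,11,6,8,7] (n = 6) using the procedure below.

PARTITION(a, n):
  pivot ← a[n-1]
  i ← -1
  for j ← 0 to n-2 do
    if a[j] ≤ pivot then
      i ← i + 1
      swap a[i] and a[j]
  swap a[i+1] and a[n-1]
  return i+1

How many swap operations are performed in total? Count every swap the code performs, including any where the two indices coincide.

4

pivot=7, i=-1
j=0: 4≤7, i=0, swap(0,0) ⇒ [4,5,11,6,8,7]
j=1: 5≤7, i=1, swap(1,1) ⇒ [4,5,11,6,8,7]
j=2: 11>7, skip
j=3: 6≤7, i=2, swap(2,3) ⇒ [4,5,6,11,8,7]
j=4: 8>7, skip
swap(3,5) ⇒ [4,5,6,7,8,11]; return 3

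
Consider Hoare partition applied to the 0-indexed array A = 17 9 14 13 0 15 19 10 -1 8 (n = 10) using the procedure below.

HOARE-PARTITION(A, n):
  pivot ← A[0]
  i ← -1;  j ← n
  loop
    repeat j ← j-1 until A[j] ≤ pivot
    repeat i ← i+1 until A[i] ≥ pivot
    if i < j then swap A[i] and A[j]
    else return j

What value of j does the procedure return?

pivot=17
j stops at 9 (8), i stops at 0 (17); swap ⇒ 8 9 14 13 0 15 19 10 -1 17
j stops at 8 (-1), i stops at 6 (19); swap ⇒ 8 9 14 13 0 15 -1 10 19 17
j stops at 7, i stops at 8; i≥j ⇒ return 7. A=8 9 14 13 0 15 -1 10 19 17

7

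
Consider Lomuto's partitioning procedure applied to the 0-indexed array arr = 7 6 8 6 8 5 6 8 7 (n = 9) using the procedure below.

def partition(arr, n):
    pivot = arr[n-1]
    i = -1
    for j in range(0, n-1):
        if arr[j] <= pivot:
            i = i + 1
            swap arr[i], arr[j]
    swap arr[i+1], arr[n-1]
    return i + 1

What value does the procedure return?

5

pivot = arr[8] = 7; i = -1
j=0: arr[0]=7 ≤ 7 → i=0, swap arr[0],arr[0] (no change) → 7 6 8 6 8 5 6 8 7
j=1: arr[1]=6 ≤ 7 → i=1, swap arr[1],arr[1] (no change) → 7 6 8 6 8 5 6 8 7
j=2: arr[2]=8 > 7 → no swap
j=3: arr[3]=6 ≤ 7 → i=2, swap arr[2],arr[3] → 7 6 6 8 8 5 6 8 7
j=4: arr[4]=8 > 7 → no swap
j=5: arr[5]=5 ≤ 7 → i=3, swap arr[3],arr[5] → 7 6 6 5 8 8 6 8 7
j=6: arr[6]=6 ≤ 7 → i=4, swap arr[4],arr[6] → 7 6 6 5 6 8 8 8 7
j=7: arr[7]=8 > 7 → no swap
final swap arr[5],arr[8] → 7 6 6 5 6 7 8 8 8; return 5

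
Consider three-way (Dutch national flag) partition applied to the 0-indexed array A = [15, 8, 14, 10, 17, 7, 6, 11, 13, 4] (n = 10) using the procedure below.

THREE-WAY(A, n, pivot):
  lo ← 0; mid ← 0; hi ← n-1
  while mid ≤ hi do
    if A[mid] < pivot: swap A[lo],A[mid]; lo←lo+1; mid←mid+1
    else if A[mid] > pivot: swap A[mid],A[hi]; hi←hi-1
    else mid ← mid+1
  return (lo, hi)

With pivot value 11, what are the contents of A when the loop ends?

pivot = 11; lo=0, mid=0, hi=9
A[mid]=15>11: swap A[0],A[9]; hi=8 → [4, 8, 14, 10, 17, 7, 6, 11, 13, 15]
A[mid]=4<11: swap A[0],A[0]; lo=1,mid=1 → [4, 8, 14, 10, 17, 7, 6, 11, 13, 15]
A[mid]=8<11: swap A[1],A[1]; lo=2,mid=2 → [4, 8, 14, 10, 17, 7, 6, 11, 13, 15]
A[mid]=14>11: swap A[2],A[8]; hi=7 → [4, 8, 13, 10, 17, 7, 6, 11, 14, 15]
A[mid]=13>11: swap A[2],A[7]; hi=6 → [4, 8, 11, 10, 17, 7, 6, 13, 14, 15]
A[mid]=11=11: mid=3
A[mid]=10<11: swap A[2],A[3]; lo=3,mid=4 → [4, 8, 10, 11, 17, 7, 6, 13, 14, 15]
A[mid]=17>11: swap A[4],A[6]; hi=5 → [4, 8, 10, 11, 6, 7, 17, 13, 14, 15]
A[mid]=6<11: swap A[3],A[4]; lo=4,mid=5 → [4, 8, 10, 6, 11, 7, 17, 13, 14, 15]
A[mid]=7<11: swap A[4],A[5]; lo=5,mid=6 → [4, 8, 10, 6, 7, 11, 17, 13, 14, 15]
end: lo=5, hi=5; A = [4, 8, 10, 6, 7, 11, 17, 13, 14, 15]

[4, 8, 10, 6, 7, 11, 17, 13, 14, 15]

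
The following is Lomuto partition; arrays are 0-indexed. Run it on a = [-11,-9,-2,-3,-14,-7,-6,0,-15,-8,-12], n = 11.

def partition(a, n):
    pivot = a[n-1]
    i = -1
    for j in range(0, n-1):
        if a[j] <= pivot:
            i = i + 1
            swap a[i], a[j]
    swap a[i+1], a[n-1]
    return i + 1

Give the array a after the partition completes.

[-14,-15,-12,-3,-11,-7,-6,0,-9,-8,-2]

pivot = a[10] = -12; i = -1
j=0: a[0]=-11 > -12 → no swap
j=1: a[1]=-9 > -12 → no swap
j=2: a[2]=-2 > -12 → no swap
j=3: a[3]=-3 > -12 → no swap
j=4: a[4]=-14 ≤ -12 → i=0, swap a[0],a[4] → [-14,-9,-2,-3,-11,-7,-6,0,-15,-8,-12]
j=5: a[5]=-7 > -12 → no swap
j=6: a[6]=-6 > -12 → no swap
j=7: a[7]=0 > -12 → no swap
j=8: a[8]=-15 ≤ -12 → i=1, swap a[1],a[8] → [-14,-15,-2,-3,-11,-7,-6,0,-9,-8,-12]
j=9: a[9]=-8 > -12 → no swap
final swap a[2],a[10] → [-14,-15,-12,-3,-11,-7,-6,0,-9,-8,-2]; return 2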